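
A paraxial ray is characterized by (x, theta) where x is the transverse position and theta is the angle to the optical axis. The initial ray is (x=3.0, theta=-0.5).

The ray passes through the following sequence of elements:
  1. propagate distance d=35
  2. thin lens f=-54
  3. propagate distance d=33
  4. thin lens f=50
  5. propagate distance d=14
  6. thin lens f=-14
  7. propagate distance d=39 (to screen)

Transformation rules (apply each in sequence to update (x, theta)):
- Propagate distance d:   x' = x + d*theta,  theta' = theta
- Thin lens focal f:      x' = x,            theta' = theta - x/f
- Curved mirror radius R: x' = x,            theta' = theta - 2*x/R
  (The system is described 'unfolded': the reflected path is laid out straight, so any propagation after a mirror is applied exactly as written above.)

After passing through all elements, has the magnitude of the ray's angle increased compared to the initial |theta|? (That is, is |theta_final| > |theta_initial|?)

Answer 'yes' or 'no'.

Answer: yes

Derivation:
Initial: x=3.0000 theta=-0.5000
After 1 (propagate distance d=35): x=-14.5000 theta=-0.5000
After 2 (thin lens f=-54): x=-14.5000 theta=-83/108 (≈-0.7685)
After 3 (propagate distance d=33): x=-1435/36 (≈-39.8611) theta=-83/108 (≈-0.7685)
After 4 (thin lens f=50): x=-1435/36 (≈-39.8611) theta=31/1080 (≈0.0287)
After 5 (propagate distance d=14): x=-5327/135 (≈-39.4593) theta=31/1080 (≈0.0287)
After 6 (thin lens f=-14): x=-5327/135 (≈-39.4593) theta=-3013/1080 (≈-2.7898)
After 7 (propagate distance d=39 (to screen)): x=-160123/1080 (≈-148.2620) theta=-3013/1080 (≈-2.7898)
|theta_initial|=0.5000 |theta_final|=3013/1080 (≈2.7898) -> increased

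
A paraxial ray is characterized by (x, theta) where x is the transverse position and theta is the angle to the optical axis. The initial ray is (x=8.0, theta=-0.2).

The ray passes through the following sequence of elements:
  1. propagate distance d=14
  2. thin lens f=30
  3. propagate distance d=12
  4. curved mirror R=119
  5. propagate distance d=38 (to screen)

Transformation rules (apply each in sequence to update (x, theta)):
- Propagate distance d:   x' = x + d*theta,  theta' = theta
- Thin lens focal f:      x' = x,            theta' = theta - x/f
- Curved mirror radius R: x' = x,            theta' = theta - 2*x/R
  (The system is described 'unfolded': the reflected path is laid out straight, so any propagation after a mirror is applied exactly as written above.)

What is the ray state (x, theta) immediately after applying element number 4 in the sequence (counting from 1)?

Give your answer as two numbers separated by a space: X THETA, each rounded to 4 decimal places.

Answer: 0.7200 -0.3854

Derivation:
Initial: x=8.0000 theta=-0.2000
After 1 (propagate distance d=14): x=5.2000 theta=-0.2000
After 2 (thin lens f=30): x=5.2000 theta=-28/75 (≈-0.3733)
After 3 (propagate distance d=12): x=0.7200 theta=-28/75 (≈-0.3733)
After 4 (curved mirror R=119): x=0.7200 theta=-688/1785 (≈-0.3854)
Rounded to 4 decimal places: x = 0.7200, theta = -0.3854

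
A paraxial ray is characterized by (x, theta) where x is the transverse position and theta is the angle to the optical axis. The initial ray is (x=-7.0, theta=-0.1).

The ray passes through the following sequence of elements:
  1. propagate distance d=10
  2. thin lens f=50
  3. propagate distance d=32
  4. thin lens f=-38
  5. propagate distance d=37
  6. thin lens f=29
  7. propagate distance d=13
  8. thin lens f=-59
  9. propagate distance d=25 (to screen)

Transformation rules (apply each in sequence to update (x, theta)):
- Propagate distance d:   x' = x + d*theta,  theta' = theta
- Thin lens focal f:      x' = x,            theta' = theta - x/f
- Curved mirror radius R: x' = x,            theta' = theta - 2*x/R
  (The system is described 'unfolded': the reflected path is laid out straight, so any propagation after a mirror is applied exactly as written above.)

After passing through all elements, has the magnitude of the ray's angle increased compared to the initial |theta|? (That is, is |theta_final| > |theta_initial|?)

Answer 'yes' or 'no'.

Answer: yes

Derivation:
Initial: x=-7.0000 theta=-0.1000
After 1 (propagate distance d=10): x=-8.0000 theta=-0.1000
After 2 (thin lens f=50): x=-8.0000 theta=0.0600
After 3 (propagate distance d=32): x=-6.0800 theta=0.0600
After 4 (thin lens f=-38): x=-6.0800 theta=-0.1000
After 5 (propagate distance d=37): x=-9.7800 theta=-0.1000
After 6 (thin lens f=29): x=-9.7800 theta=172/725 (≈0.2372)
After 7 (propagate distance d=13): x=-9709/1450 (≈-6.6959) theta=172/725 (≈0.2372)
After 8 (thin lens f=-59): x=-9709/1450 (≈-6.6959) theta=10587/85550 (≈0.1238)
After 9 (propagate distance d=25 (to screen)): x=-154078/42775 (≈-3.6021) theta=10587/85550 (≈0.1238)
|theta_initial|=0.1000 |theta_final|=10587/85550 (≈0.1238) -> increased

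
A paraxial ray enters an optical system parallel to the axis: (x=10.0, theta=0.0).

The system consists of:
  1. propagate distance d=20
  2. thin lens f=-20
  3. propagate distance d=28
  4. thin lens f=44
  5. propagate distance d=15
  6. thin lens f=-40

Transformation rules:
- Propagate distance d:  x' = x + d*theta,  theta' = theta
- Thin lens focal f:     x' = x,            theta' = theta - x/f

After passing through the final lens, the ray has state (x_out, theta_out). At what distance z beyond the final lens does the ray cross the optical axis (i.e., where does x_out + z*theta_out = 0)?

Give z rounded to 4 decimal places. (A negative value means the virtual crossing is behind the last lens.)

Initial: x=10.0000 theta=0.0000
After 1 (propagate distance d=20): x=10.0000 theta=0.0000
After 2 (thin lens f=-20): x=10.0000 theta=0.5000
After 3 (propagate distance d=28): x=24.0000 theta=0.5000
After 4 (thin lens f=44): x=24.0000 theta=-1/22 (≈-0.0455)
After 5 (propagate distance d=15): x=513/22 (≈23.3182) theta=-1/22 (≈-0.0455)
After 6 (thin lens f=-40): x=513/22 (≈23.3182) theta=0.5375
z_focus = -x_out/theta_out = -(513/22)/(0.5375) = -20520/473 ≈ -43.3827
Rounded to 4 decimal places: z = -43.3827

Answer: -43.3827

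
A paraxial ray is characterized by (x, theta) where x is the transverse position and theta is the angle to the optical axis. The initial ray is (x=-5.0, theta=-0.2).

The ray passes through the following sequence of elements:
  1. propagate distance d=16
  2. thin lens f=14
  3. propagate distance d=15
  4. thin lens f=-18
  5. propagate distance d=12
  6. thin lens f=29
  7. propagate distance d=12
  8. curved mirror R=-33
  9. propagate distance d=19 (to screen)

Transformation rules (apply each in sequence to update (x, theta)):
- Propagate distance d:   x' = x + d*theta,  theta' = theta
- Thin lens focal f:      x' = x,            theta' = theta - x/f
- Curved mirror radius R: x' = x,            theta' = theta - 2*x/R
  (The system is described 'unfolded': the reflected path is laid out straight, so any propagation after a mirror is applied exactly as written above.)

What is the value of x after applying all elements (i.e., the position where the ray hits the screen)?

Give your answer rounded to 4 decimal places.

Initial: x=-5.0000 theta=-0.2000
After 1 (propagate distance d=16): x=-8.2000 theta=-0.2000
After 2 (thin lens f=14): x=-8.2000 theta=27/70 (≈0.3857)
After 3 (propagate distance d=15): x=-169/70 (≈-2.4143) theta=27/70 (≈0.3857)
After 4 (thin lens f=-18): x=-169/70 (≈-2.4143) theta=317/1260 (≈0.2516)
After 5 (propagate distance d=12): x=127/210 (≈0.6048) theta=317/1260 (≈0.2516)
After 6 (thin lens f=29): x=127/210 (≈0.6048) theta=8431/36540 (≈0.2307)
After 7 (propagate distance d=12): x=587/174 (≈3.3736) theta=8431/36540 (≈0.2307)
After 8 (curved mirror R=-33): x=587/174 (≈3.3736) theta=58307/133980 (≈0.4352)
After 9 (propagate distance d=19 (to screen)): x=17929/1540 (≈11.6422) theta=58307/133980 (≈0.4352)
Rounded to 4 decimal places: x = 11.6422

Answer: 11.6422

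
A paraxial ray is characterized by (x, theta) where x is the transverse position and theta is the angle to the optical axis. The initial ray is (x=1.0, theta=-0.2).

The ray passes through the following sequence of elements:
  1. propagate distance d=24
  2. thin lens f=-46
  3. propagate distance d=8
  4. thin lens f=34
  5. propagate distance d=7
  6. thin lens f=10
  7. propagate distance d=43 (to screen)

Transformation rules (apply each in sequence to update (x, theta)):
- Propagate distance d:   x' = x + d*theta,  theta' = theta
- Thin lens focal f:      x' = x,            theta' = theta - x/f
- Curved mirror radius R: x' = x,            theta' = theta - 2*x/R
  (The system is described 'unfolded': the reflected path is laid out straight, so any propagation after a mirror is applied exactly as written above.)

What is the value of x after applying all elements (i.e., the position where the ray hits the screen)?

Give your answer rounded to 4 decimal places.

Answer: 17.9243

Derivation:
Initial: x=1.0000 theta=-0.2000
After 1 (propagate distance d=24): x=-3.8000 theta=-0.2000
After 2 (thin lens f=-46): x=-3.8000 theta=-13/46 (≈-0.2826)
After 3 (propagate distance d=8): x=-697/115 (≈-6.0609) theta=-13/46 (≈-0.2826)
After 4 (thin lens f=34): x=-697/115 (≈-6.0609) theta=-12/115 (≈-0.1043)
After 5 (propagate distance d=7): x=-781/115 (≈-6.7913) theta=-12/115 (≈-0.1043)
After 6 (thin lens f=10): x=-781/115 (≈-6.7913) theta=661/1150 (≈0.5748)
After 7 (propagate distance d=43 (to screen)): x=20613/1150 (≈17.9243) theta=661/1150 (≈0.5748)
Rounded to 4 decimal places: x = 17.9243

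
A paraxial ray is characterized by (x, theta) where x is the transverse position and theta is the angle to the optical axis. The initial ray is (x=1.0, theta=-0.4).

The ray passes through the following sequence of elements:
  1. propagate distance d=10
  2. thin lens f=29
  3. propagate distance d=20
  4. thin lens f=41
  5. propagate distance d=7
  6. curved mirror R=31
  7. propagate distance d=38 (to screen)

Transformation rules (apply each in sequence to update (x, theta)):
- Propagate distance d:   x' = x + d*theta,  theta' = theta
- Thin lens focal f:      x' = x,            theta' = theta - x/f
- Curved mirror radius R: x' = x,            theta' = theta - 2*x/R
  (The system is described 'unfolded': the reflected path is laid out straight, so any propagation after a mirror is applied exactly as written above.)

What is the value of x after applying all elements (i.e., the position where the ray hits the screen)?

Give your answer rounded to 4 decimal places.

Initial: x=1.0000 theta=-0.4000
After 1 (propagate distance d=10): x=-3.0000 theta=-0.4000
After 2 (thin lens f=29): x=-3.0000 theta=-43/145 (≈-0.2966)
After 3 (propagate distance d=20): x=-259/29 (≈-8.9310) theta=-43/145 (≈-0.2966)
After 4 (thin lens f=41): x=-259/29 (≈-8.9310) theta=-468/5945 (≈-0.0787)
After 5 (propagate distance d=7): x=-56371/5945 (≈-9.4821) theta=-468/5945 (≈-0.0787)
After 6 (curved mirror R=31): x=-56371/5945 (≈-9.4821) theta=98234/184295 (≈0.5330)
After 7 (propagate distance d=38 (to screen)): x=1985391/184295 (≈10.7729) theta=98234/184295 (≈0.5330)
Rounded to 4 decimal places: x = 10.7729

Answer: 10.7729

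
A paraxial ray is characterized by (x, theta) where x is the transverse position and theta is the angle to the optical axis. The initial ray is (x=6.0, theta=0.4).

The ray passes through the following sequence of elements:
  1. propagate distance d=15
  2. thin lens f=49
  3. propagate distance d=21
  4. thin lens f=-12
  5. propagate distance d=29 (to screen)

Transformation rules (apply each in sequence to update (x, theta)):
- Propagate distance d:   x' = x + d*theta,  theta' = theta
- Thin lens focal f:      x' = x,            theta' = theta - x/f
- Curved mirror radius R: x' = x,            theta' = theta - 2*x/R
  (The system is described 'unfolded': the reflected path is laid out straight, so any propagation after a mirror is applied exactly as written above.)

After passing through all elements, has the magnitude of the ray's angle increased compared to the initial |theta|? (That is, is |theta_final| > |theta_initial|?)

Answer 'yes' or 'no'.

Initial: x=6.0000 theta=0.4000
After 1 (propagate distance d=15): x=12.0000 theta=0.4000
After 2 (thin lens f=49): x=12.0000 theta=38/245 (≈0.1551)
After 3 (propagate distance d=21): x=534/35 (≈15.2571) theta=38/245 (≈0.1551)
After 4 (thin lens f=-12): x=534/35 (≈15.2571) theta=699/490 (≈1.4265)
After 5 (propagate distance d=29 (to screen)): x=27747/490 (≈56.6265) theta=699/490 (≈1.4265)
|theta_initial|=0.4000 |theta_final|=699/490 (≈1.4265) -> increased

Answer: yes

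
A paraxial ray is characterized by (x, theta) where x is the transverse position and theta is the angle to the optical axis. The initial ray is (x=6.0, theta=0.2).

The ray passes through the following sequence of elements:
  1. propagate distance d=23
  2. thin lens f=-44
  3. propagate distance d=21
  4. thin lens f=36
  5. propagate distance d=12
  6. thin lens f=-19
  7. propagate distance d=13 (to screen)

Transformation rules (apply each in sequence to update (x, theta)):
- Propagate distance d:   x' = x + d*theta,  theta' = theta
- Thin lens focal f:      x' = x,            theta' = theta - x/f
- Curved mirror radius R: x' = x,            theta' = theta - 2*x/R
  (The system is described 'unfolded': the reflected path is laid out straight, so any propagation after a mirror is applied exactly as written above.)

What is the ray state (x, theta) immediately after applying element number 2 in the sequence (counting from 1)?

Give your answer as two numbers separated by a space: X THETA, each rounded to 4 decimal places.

Initial: x=6.0000 theta=0.2000
After 1 (propagate distance d=23): x=10.6000 theta=0.2000
After 2 (thin lens f=-44): x=10.6000 theta=97/220 (≈0.4409)
Rounded to 4 decimal places: x = 10.6000, theta = 0.4409

Answer: 10.6000 0.4409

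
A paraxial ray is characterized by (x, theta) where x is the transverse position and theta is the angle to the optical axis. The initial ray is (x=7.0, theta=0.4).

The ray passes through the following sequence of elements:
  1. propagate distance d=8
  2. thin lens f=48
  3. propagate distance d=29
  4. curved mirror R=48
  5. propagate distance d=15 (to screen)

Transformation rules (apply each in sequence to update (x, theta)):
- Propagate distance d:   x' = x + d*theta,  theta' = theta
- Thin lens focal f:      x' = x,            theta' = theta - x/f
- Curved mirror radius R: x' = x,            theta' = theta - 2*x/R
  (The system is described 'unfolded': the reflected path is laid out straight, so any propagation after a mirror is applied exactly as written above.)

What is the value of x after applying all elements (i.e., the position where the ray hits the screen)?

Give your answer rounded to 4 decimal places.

Answer: 8.6766

Derivation:
Initial: x=7.0000 theta=0.4000
After 1 (propagate distance d=8): x=10.2000 theta=0.4000
After 2 (thin lens f=48): x=10.2000 theta=0.1875
After 3 (propagate distance d=29): x=15.6375 theta=0.1875
After 4 (curved mirror R=48): x=15.6375 theta=-297/640 (≈-0.4641)
After 5 (propagate distance d=15 (to screen)): x=5553/640 (≈8.6766) theta=-297/640 (≈-0.4641)
Rounded to 4 decimal places: x = 8.6766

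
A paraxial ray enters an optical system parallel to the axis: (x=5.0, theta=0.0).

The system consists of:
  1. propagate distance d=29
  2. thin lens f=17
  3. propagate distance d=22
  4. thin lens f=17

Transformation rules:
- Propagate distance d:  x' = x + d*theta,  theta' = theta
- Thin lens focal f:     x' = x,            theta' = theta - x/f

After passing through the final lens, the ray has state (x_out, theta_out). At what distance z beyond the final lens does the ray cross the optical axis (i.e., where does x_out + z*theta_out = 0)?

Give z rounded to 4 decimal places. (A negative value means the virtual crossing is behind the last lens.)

Answer: -7.0833

Derivation:
Initial: x=5.0000 theta=0.0000
After 1 (propagate distance d=29): x=5.0000 theta=0.0000
After 2 (thin lens f=17): x=5.0000 theta=-5/17 (≈-0.2941)
After 3 (propagate distance d=22): x=-25/17 (≈-1.4706) theta=-5/17 (≈-0.2941)
After 4 (thin lens f=17): x=-25/17 (≈-1.4706) theta=-60/289 (≈-0.2076)
z_focus = -x_out/theta_out = -(-25/17)/(-60/289) = -85/12 ≈ -7.0833
Rounded to 4 decimal places: z = -7.0833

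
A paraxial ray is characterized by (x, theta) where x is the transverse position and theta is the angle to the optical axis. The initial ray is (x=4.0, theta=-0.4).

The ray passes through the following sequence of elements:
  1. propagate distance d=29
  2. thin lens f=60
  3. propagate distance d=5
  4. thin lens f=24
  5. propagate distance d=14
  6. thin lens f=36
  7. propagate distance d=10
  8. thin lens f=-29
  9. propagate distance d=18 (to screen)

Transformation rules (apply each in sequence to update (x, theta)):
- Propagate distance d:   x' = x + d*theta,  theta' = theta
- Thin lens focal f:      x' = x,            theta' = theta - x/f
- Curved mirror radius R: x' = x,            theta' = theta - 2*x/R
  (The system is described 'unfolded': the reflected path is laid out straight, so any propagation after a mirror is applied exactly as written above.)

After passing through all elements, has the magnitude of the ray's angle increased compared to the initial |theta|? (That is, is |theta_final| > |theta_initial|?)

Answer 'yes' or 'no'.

Initial: x=4.0000 theta=-0.4000
After 1 (propagate distance d=29): x=-7.6000 theta=-0.4000
After 2 (thin lens f=60): x=-7.6000 theta=-41/150 (≈-0.2733)
After 3 (propagate distance d=5): x=-269/30 (≈-8.9667) theta=-41/150 (≈-0.2733)
After 4 (thin lens f=24): x=-269/30 (≈-8.9667) theta=361/3600 (≈0.1003)
After 5 (propagate distance d=14): x=-13613/1800 (≈-7.5628) theta=361/3600 (≈0.1003)
After 6 (thin lens f=36): x=-13613/1800 (≈-7.5628) theta=20111/64800 (≈0.3104)
After 7 (propagate distance d=10): x=-144479/32400 (≈-4.4592) theta=20111/64800 (≈0.3104)
After 8 (thin lens f=-29): x=-144479/32400 (≈-4.4592) theta=98087/626400 (≈0.1566)
After 9 (propagate distance d=18 (to screen)): x=-770771/469800 (≈-1.6406) theta=98087/626400 (≈0.1566)
|theta_initial|=0.4000 |theta_final|=98087/626400 (≈0.1566) -> not increased

Answer: no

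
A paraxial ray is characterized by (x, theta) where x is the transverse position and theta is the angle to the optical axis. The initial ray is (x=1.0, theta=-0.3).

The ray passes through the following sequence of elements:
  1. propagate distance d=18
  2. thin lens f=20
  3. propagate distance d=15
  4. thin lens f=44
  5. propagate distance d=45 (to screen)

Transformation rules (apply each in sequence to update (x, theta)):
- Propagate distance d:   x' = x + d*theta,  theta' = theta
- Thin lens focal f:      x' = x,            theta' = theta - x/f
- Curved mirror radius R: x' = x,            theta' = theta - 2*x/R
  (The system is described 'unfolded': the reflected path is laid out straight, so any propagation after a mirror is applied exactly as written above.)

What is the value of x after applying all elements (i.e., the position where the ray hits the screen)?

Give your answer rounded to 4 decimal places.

Initial: x=1.0000 theta=-0.3000
After 1 (propagate distance d=18): x=-4.4000 theta=-0.3000
After 2 (thin lens f=20): x=-4.4000 theta=-0.0800
After 3 (propagate distance d=15): x=-5.6000 theta=-0.0800
After 4 (thin lens f=44): x=-5.6000 theta=13/275 (≈0.0473)
After 5 (propagate distance d=45 (to screen)): x=-191/55 (≈-3.4727) theta=13/275 (≈0.0473)
Rounded to 4 decimal places: x = -3.4727

Answer: -3.4727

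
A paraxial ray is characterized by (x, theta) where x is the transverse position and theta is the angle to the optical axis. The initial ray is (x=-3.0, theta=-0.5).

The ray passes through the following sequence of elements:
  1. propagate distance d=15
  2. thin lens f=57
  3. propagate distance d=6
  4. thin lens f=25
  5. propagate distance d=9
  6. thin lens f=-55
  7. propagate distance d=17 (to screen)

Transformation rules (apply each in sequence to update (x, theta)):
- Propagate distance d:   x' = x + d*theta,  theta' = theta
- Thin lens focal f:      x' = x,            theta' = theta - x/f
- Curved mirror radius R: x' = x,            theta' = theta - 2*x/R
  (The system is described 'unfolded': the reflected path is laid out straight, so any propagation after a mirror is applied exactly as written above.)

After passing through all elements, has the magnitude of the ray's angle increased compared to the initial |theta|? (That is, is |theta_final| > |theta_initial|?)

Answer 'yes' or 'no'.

Answer: no

Derivation:
Initial: x=-3.0000 theta=-0.5000
After 1 (propagate distance d=15): x=-10.5000 theta=-0.5000
After 2 (thin lens f=57): x=-10.5000 theta=-6/19 (≈-0.3158)
After 3 (propagate distance d=6): x=-471/38 (≈-12.3947) theta=-6/19 (≈-0.3158)
After 4 (thin lens f=25): x=-471/38 (≈-12.3947) theta=0.1800
After 5 (propagate distance d=9): x=-5118/475 (≈-10.7747) theta=0.1800
After 6 (thin lens f=-55): x=-5118/475 (≈-10.7747) theta=-831/52250 (≈-0.0159)
After 7 (propagate distance d=17 (to screen)): x=-577107/52250 (≈-11.0451) theta=-831/52250 (≈-0.0159)
|theta_initial|=0.5000 |theta_final|=831/52250 (≈0.0159) -> not increased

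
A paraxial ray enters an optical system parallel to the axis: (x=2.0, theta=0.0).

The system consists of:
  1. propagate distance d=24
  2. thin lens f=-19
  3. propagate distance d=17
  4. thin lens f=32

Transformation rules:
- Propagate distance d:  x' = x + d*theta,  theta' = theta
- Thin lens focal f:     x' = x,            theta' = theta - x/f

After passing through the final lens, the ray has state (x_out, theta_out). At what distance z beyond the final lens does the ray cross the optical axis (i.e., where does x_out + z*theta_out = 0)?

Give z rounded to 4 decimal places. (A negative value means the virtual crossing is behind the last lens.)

Initial: x=2.0000 theta=0.0000
After 1 (propagate distance d=24): x=2.0000 theta=0.0000
After 2 (thin lens f=-19): x=2.0000 theta=2/19 (≈0.1053)
After 3 (propagate distance d=17): x=72/19 (≈3.7895) theta=2/19 (≈0.1053)
After 4 (thin lens f=32): x=72/19 (≈3.7895) theta=-1/76 (≈-0.0132)
z_focus = -x_out/theta_out = -(72/19)/(-1/76) = 288.0000
Rounded to 4 decimal places: z = 288.0000

Answer: 288.0000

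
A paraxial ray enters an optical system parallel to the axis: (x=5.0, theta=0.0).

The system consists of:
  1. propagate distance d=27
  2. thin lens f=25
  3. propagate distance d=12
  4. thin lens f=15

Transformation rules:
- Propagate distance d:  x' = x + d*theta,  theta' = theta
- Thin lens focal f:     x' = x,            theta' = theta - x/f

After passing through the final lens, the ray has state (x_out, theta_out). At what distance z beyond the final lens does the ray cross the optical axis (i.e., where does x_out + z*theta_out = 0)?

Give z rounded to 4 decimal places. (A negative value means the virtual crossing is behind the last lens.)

Initial: x=5.0000 theta=0.0000
After 1 (propagate distance d=27): x=5.0000 theta=0.0000
After 2 (thin lens f=25): x=5.0000 theta=-0.2000
After 3 (propagate distance d=12): x=2.6000 theta=-0.2000
After 4 (thin lens f=15): x=2.6000 theta=-28/75 (≈-0.3733)
z_focus = -x_out/theta_out = -(2.6000)/(-28/75) = 195/28 ≈ 6.9643
Rounded to 4 decimal places: z = 6.9643

Answer: 6.9643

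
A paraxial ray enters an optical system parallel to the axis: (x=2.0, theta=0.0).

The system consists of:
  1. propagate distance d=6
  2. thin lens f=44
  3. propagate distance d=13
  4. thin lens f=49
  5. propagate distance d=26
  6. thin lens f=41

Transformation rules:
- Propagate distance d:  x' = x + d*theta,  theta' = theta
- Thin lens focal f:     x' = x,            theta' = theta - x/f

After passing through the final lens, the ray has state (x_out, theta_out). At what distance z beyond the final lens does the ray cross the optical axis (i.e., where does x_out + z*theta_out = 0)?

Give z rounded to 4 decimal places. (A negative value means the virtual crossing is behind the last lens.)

Initial: x=2.0000 theta=0.0000
After 1 (propagate distance d=6): x=2.0000 theta=0.0000
After 2 (thin lens f=44): x=2.0000 theta=-1/22 (≈-0.0455)
After 3 (propagate distance d=13): x=31/22 (≈1.4091) theta=-1/22 (≈-0.0455)
After 4 (thin lens f=49): x=31/22 (≈1.4091) theta=-40/539 (≈-0.0742)
After 5 (propagate distance d=26): x=-51/98 (≈-0.5204) theta=-40/539 (≈-0.0742)
After 6 (thin lens f=41): x=-51/98 (≈-0.5204) theta=-2719/44198 (≈-0.0615)
z_focus = -x_out/theta_out = -(-51/98)/(-2719/44198) = -23001/2719 ≈ -8.4594
Rounded to 4 decimal places: z = -8.4594

Answer: -8.4594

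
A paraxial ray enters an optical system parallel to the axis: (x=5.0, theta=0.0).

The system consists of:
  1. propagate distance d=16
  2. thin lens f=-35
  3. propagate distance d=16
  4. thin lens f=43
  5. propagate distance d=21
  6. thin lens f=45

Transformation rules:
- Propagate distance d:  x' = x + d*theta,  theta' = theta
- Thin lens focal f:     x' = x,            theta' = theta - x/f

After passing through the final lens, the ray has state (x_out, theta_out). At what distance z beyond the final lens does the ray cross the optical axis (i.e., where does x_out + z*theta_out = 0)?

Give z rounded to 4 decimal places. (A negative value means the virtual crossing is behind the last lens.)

Initial: x=5.0000 theta=0.0000
After 1 (propagate distance d=16): x=5.0000 theta=0.0000
After 2 (thin lens f=-35): x=5.0000 theta=1/7 (≈0.1429)
After 3 (propagate distance d=16): x=51/7 (≈7.2857) theta=1/7 (≈0.1429)
After 4 (thin lens f=43): x=51/7 (≈7.2857) theta=-8/301 (≈-0.0266)
After 5 (propagate distance d=21): x=2025/301 (≈6.7276) theta=-8/301 (≈-0.0266)
After 6 (thin lens f=45): x=2025/301 (≈6.7276) theta=-53/301 (≈-0.1761)
z_focus = -x_out/theta_out = -(2025/301)/(-53/301) = 2025/53 ≈ 38.2075
Rounded to 4 decimal places: z = 38.2075

Answer: 38.2075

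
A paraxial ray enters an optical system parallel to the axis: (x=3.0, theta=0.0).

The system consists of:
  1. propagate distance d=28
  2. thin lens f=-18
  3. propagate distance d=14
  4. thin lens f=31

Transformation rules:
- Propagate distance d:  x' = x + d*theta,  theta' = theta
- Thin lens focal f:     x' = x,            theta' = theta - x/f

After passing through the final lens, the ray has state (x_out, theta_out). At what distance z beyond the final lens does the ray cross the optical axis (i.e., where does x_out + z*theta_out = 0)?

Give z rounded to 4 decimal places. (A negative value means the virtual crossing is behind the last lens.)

Initial: x=3.0000 theta=0.0000
After 1 (propagate distance d=28): x=3.0000 theta=0.0000
After 2 (thin lens f=-18): x=3.0000 theta=1/6 (≈0.1667)
After 3 (propagate distance d=14): x=16/3 (≈5.3333) theta=1/6 (≈0.1667)
After 4 (thin lens f=31): x=16/3 (≈5.3333) theta=-1/186 (≈-0.0054)
z_focus = -x_out/theta_out = -(16/3)/(-1/186) = 992.0000
Rounded to 4 decimal places: z = 992.0000

Answer: 992.0000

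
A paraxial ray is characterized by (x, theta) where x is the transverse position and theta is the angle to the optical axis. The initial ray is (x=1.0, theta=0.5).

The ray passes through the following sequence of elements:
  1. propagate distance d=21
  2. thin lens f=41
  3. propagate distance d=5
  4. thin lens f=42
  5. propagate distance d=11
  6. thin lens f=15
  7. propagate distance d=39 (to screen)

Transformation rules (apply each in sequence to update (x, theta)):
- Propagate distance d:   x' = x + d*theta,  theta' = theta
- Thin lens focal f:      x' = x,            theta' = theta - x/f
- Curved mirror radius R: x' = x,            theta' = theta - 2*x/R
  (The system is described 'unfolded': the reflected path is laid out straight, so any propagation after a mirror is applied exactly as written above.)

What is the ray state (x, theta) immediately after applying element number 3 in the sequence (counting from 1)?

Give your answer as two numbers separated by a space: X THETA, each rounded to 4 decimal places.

Answer: 12.5976 0.2195

Derivation:
Initial: x=1.0000 theta=0.5000
After 1 (propagate distance d=21): x=11.5000 theta=0.5000
After 2 (thin lens f=41): x=11.5000 theta=9/41 (≈0.2195)
After 3 (propagate distance d=5): x=1033/82 (≈12.5976) theta=9/41 (≈0.2195)
Rounded to 4 decimal places: x = 12.5976, theta = 0.2195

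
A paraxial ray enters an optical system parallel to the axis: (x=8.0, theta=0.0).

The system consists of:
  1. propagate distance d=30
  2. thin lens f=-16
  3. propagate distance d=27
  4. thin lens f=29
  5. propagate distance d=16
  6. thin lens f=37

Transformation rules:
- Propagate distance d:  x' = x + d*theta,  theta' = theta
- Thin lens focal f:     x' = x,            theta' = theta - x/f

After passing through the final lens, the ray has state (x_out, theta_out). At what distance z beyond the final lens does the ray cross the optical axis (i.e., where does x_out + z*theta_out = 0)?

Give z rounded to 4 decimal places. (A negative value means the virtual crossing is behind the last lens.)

Answer: 24.5626

Derivation:
Initial: x=8.0000 theta=0.0000
After 1 (propagate distance d=30): x=8.0000 theta=0.0000
After 2 (thin lens f=-16): x=8.0000 theta=0.5000
After 3 (propagate distance d=27): x=21.5000 theta=0.5000
After 4 (thin lens f=29): x=21.5000 theta=-7/29 (≈-0.2414)
After 5 (propagate distance d=16): x=1023/58 (≈17.6379) theta=-7/29 (≈-0.2414)
After 6 (thin lens f=37): x=1023/58 (≈17.6379) theta=-1541/2146 (≈-0.7181)
z_focus = -x_out/theta_out = -(1023/58)/(-1541/2146) = 37851/1541 ≈ 24.5626
Rounded to 4 decimal places: z = 24.5626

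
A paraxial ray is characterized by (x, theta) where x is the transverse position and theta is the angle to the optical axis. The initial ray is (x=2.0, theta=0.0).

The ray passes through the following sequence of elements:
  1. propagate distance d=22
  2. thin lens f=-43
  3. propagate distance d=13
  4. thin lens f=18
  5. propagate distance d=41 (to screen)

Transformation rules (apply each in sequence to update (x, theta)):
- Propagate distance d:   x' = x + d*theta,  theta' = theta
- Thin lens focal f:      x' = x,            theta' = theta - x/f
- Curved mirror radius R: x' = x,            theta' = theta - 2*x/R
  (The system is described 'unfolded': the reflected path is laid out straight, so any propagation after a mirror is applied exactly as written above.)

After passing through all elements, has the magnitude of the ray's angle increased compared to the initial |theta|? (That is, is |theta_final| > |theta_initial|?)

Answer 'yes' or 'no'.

Answer: yes

Derivation:
Initial: x=2.0000 theta=0.0000
After 1 (propagate distance d=22): x=2.0000 theta=0.0000
After 2 (thin lens f=-43): x=2.0000 theta=2/43 (≈0.0465)
After 3 (propagate distance d=13): x=112/43 (≈2.6047) theta=2/43 (≈0.0465)
After 4 (thin lens f=18): x=112/43 (≈2.6047) theta=-38/387 (≈-0.0982)
After 5 (propagate distance d=41 (to screen)): x=-550/387 (≈-1.4212) theta=-38/387 (≈-0.0982)
|theta_initial|=0.0000 |theta_final|=38/387 (≈0.0982) -> increased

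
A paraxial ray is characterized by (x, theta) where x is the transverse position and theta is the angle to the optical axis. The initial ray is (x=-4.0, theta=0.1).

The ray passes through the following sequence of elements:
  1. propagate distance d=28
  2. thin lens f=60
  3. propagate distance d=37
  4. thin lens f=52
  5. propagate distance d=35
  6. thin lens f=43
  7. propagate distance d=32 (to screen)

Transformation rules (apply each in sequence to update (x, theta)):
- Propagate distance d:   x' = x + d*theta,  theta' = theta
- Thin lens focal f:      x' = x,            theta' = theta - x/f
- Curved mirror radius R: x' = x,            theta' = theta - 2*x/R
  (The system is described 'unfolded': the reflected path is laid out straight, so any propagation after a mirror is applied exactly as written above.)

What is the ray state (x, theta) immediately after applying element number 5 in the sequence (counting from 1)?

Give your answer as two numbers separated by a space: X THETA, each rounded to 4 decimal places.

Answer: 5.2592 0.0577

Derivation:
Initial: x=-4.0000 theta=0.1000
After 1 (propagate distance d=28): x=-1.2000 theta=0.1000
After 2 (thin lens f=60): x=-1.2000 theta=0.1200
After 3 (propagate distance d=37): x=3.2400 theta=0.1200
After 4 (thin lens f=52): x=3.2400 theta=3/52 (≈0.0577)
After 5 (propagate distance d=35): x=6837/1300 (≈5.2592) theta=3/52 (≈0.0577)
Rounded to 4 decimal places: x = 5.2592, theta = 0.0577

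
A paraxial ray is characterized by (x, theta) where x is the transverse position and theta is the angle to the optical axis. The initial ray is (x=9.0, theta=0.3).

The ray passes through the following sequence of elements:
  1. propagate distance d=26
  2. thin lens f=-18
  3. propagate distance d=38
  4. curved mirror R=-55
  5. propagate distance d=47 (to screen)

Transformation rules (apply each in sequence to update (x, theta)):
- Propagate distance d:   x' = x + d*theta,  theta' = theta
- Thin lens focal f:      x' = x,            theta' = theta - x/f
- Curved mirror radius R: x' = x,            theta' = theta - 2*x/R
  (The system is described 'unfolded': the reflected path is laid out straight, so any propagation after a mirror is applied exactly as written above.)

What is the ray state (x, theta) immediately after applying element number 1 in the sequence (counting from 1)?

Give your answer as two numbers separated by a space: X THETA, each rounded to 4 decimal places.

Initial: x=9.0000 theta=0.3000
After 1 (propagate distance d=26): x=16.8000 theta=0.3000
Rounded to 4 decimal places: x = 16.8000, theta = 0.3000

Answer: 16.8000 0.3000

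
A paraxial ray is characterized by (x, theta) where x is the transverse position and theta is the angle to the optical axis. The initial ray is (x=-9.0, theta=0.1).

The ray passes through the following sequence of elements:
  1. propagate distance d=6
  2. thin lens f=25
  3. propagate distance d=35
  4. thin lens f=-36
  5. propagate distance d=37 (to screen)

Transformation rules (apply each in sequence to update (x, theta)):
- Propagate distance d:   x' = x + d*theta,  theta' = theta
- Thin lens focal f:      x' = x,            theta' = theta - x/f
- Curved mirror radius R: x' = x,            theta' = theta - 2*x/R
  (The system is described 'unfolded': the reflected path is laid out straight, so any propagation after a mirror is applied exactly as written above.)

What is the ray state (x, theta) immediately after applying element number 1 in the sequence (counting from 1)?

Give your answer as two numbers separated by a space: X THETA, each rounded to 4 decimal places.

Initial: x=-9.0000 theta=0.1000
After 1 (propagate distance d=6): x=-8.4000 theta=0.1000
Rounded to 4 decimal places: x = -8.4000, theta = 0.1000

Answer: -8.4000 0.1000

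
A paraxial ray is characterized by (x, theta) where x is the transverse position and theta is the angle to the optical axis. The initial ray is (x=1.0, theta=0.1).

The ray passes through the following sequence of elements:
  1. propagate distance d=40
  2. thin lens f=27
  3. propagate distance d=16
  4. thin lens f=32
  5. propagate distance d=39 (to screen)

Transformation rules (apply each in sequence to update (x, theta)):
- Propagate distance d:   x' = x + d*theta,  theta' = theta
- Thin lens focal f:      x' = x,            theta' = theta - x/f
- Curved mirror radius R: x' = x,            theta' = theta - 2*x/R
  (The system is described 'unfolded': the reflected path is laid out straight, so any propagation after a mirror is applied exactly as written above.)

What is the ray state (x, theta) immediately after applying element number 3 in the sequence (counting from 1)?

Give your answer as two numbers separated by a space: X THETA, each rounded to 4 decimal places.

Answer: 3.6370 -0.0852

Derivation:
Initial: x=1.0000 theta=0.1000
After 1 (propagate distance d=40): x=5.0000 theta=0.1000
After 2 (thin lens f=27): x=5.0000 theta=-23/270 (≈-0.0852)
After 3 (propagate distance d=16): x=491/135 (≈3.6370) theta=-23/270 (≈-0.0852)
Rounded to 4 decimal places: x = 3.6370, theta = -0.0852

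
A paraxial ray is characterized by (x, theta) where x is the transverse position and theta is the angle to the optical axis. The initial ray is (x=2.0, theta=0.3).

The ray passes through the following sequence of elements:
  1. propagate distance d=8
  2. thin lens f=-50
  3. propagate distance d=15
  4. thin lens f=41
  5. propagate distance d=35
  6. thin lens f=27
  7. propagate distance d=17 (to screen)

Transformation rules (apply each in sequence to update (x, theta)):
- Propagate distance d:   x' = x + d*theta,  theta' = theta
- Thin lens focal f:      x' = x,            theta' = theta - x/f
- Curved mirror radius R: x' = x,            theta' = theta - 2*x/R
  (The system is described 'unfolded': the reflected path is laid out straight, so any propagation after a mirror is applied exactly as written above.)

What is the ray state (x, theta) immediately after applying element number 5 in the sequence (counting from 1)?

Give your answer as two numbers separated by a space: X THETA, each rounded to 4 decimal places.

Initial: x=2.0000 theta=0.3000
After 1 (propagate distance d=8): x=4.4000 theta=0.3000
After 2 (thin lens f=-50): x=4.4000 theta=0.3880
After 3 (propagate distance d=15): x=10.2200 theta=0.3880
After 4 (thin lens f=41): x=10.2200 theta=711/5125 (≈0.1387)
After 5 (propagate distance d=35): x=6181/410 (≈15.0756) theta=711/5125 (≈0.1387)
Rounded to 4 decimal places: x = 15.0756, theta = 0.1387

Answer: 15.0756 0.1387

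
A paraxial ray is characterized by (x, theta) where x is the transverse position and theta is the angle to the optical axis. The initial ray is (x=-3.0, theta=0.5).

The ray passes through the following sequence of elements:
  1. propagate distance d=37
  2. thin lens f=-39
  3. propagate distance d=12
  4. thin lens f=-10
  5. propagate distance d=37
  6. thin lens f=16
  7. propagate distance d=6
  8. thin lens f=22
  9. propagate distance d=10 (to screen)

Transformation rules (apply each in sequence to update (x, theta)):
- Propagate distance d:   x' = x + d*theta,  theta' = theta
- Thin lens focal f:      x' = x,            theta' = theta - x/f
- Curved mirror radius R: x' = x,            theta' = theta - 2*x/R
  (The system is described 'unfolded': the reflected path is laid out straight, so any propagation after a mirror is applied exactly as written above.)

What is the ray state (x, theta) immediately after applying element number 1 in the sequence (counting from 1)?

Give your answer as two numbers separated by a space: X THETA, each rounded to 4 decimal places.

Answer: 15.5000 0.5000

Derivation:
Initial: x=-3.0000 theta=0.5000
After 1 (propagate distance d=37): x=15.5000 theta=0.5000
Rounded to 4 decimal places: x = 15.5000, theta = 0.5000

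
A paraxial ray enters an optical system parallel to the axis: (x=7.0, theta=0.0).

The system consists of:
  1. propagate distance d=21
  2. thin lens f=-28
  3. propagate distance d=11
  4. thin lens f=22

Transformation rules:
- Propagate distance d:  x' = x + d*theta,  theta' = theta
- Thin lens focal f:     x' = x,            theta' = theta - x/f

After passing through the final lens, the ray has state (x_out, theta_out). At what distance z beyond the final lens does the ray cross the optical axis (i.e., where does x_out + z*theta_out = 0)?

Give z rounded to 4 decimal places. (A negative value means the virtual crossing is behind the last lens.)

Initial: x=7.0000 theta=0.0000
After 1 (propagate distance d=21): x=7.0000 theta=0.0000
After 2 (thin lens f=-28): x=7.0000 theta=0.2500
After 3 (propagate distance d=11): x=9.7500 theta=0.2500
After 4 (thin lens f=22): x=9.7500 theta=-17/88 (≈-0.1932)
z_focus = -x_out/theta_out = -(9.7500)/(-17/88) = 858/17 ≈ 50.4706
Rounded to 4 decimal places: z = 50.4706

Answer: 50.4706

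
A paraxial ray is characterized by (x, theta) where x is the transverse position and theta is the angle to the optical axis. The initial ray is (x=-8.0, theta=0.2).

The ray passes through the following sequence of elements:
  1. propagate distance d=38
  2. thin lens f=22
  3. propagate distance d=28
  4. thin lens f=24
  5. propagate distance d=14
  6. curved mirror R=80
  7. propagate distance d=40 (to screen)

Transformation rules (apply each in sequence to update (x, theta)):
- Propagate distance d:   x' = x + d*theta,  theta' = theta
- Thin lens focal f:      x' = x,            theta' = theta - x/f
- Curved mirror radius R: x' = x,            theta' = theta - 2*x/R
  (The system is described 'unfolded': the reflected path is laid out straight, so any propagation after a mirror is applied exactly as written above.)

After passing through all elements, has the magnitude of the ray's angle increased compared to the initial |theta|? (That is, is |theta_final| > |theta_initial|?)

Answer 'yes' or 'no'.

Initial: x=-8.0000 theta=0.2000
After 1 (propagate distance d=38): x=-0.4000 theta=0.2000
After 2 (thin lens f=22): x=-0.4000 theta=12/55 (≈0.2182)
After 3 (propagate distance d=28): x=314/55 (≈5.7091) theta=12/55 (≈0.2182)
After 4 (thin lens f=24): x=314/55 (≈5.7091) theta=-13/660 (≈-0.0197)
After 5 (propagate distance d=14): x=163/30 (≈5.4333) theta=-13/660 (≈-0.0197)
After 6 (curved mirror R=80): x=163/30 (≈5.4333) theta=-2053/13200 (≈-0.1555)
After 7 (propagate distance d=40 (to screen)): x=-26/33 (≈-0.7879) theta=-2053/13200 (≈-0.1555)
|theta_initial|=0.2000 |theta_final|=2053/13200 (≈0.1555) -> not increased

Answer: no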